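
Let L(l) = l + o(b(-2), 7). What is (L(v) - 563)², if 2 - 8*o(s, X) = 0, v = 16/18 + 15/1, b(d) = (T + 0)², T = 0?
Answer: 387577969/1296 ≈ 2.9906e+5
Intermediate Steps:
b(d) = 0 (b(d) = (0 + 0)² = 0² = 0)
v = 143/9 (v = 16*(1/18) + 15*1 = 8/9 + 15 = 143/9 ≈ 15.889)
o(s, X) = ¼ (o(s, X) = ¼ - ⅛*0 = ¼ + 0 = ¼)
L(l) = ¼ + l (L(l) = l + ¼ = ¼ + l)
(L(v) - 563)² = ((¼ + 143/9) - 563)² = (581/36 - 563)² = (-19687/36)² = 387577969/1296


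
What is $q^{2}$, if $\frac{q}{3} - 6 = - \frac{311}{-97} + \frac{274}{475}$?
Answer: $\frac{1828604403081}{2122905625} \approx 861.37$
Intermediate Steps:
$q = \frac{1352259}{46075}$ ($q = 18 + 3 \left(- \frac{311}{-97} + \frac{274}{475}\right) = 18 + 3 \left(\left(-311\right) \left(- \frac{1}{97}\right) + 274 \cdot \frac{1}{475}\right) = 18 + 3 \left(\frac{311}{97} + \frac{274}{475}\right) = 18 + 3 \cdot \frac{174303}{46075} = 18 + \frac{522909}{46075} = \frac{1352259}{46075} \approx 29.349$)
$q^{2} = \left(\frac{1352259}{46075}\right)^{2} = \frac{1828604403081}{2122905625}$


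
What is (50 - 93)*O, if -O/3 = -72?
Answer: -9288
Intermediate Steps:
O = 216 (O = -3*(-72) = 216)
(50 - 93)*O = (50 - 93)*216 = -43*216 = -9288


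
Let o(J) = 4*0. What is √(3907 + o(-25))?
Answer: √3907 ≈ 62.506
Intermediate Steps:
o(J) = 0
√(3907 + o(-25)) = √(3907 + 0) = √3907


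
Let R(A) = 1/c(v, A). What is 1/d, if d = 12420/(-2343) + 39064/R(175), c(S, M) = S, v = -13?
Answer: -781/396620932 ≈ -1.9691e-6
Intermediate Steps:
R(A) = -1/13 (R(A) = 1/(-13) = -1/13)
d = -396620932/781 (d = 12420/(-2343) + 39064/(-1/13) = 12420*(-1/2343) + 39064*(-13) = -4140/781 - 507832 = -396620932/781 ≈ -5.0784e+5)
1/d = 1/(-396620932/781) = -781/396620932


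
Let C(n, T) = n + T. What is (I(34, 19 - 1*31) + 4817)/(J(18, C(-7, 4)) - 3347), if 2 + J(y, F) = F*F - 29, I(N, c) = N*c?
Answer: -4409/3369 ≈ -1.3087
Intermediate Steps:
C(n, T) = T + n
J(y, F) = -31 + F**2 (J(y, F) = -2 + (F*F - 29) = -2 + (F**2 - 29) = -2 + (-29 + F**2) = -31 + F**2)
(I(34, 19 - 1*31) + 4817)/(J(18, C(-7, 4)) - 3347) = (34*(19 - 1*31) + 4817)/((-31 + (4 - 7)**2) - 3347) = (34*(19 - 31) + 4817)/((-31 + (-3)**2) - 3347) = (34*(-12) + 4817)/((-31 + 9) - 3347) = (-408 + 4817)/(-22 - 3347) = 4409/(-3369) = 4409*(-1/3369) = -4409/3369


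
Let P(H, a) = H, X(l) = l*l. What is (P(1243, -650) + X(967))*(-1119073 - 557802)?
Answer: -1570111722500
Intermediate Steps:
X(l) = l²
(P(1243, -650) + X(967))*(-1119073 - 557802) = (1243 + 967²)*(-1119073 - 557802) = (1243 + 935089)*(-1676875) = 936332*(-1676875) = -1570111722500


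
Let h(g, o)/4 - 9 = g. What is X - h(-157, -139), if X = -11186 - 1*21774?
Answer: -32368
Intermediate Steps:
h(g, o) = 36 + 4*g
X = -32960 (X = -11186 - 21774 = -32960)
X - h(-157, -139) = -32960 - (36 + 4*(-157)) = -32960 - (36 - 628) = -32960 - 1*(-592) = -32960 + 592 = -32368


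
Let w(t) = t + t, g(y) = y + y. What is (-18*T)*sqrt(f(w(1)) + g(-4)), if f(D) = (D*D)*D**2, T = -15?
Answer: 540*sqrt(2) ≈ 763.68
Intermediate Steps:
g(y) = 2*y
w(t) = 2*t
f(D) = D**4 (f(D) = D**2*D**2 = D**4)
(-18*T)*sqrt(f(w(1)) + g(-4)) = (-18*(-15))*sqrt((2*1)**4 + 2*(-4)) = 270*sqrt(2**4 - 8) = 270*sqrt(16 - 8) = 270*sqrt(8) = 270*(2*sqrt(2)) = 540*sqrt(2)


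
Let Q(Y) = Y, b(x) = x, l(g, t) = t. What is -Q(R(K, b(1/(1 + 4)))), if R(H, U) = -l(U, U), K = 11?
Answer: ⅕ ≈ 0.20000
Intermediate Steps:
R(H, U) = -U
-Q(R(K, b(1/(1 + 4)))) = -(-1)/(1 + 4) = -(-1)/5 = -1*(-⅕) = ⅕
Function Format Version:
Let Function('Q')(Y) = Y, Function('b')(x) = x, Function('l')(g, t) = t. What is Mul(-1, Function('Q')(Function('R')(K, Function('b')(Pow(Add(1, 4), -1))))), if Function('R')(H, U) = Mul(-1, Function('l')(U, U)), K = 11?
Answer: Rational(1, 5) ≈ 0.20000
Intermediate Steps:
Function('R')(H, U) = Mul(-1, U)
Mul(-1, Function('Q')(Function('R')(K, Function('b')(Pow(Add(1, 4), -1))))) = Mul(-1, Mul(-1, Pow(Add(1, 4), -1))) = Mul(-1, Mul(-1, Pow(5, -1))) = Mul(-1, Mul(-1, Rational(1, 5))) = Mul(-1, Rational(-1, 5)) = Rational(1, 5)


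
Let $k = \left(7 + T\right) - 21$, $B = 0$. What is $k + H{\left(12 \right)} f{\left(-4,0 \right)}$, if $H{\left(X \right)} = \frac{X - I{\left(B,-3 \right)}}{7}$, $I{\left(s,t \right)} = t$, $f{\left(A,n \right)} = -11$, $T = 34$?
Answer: $- \frac{25}{7} \approx -3.5714$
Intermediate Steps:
$k = 20$ ($k = \left(7 + 34\right) - 21 = 41 - 21 = 20$)
$H{\left(X \right)} = \frac{3}{7} + \frac{X}{7}$ ($H{\left(X \right)} = \frac{X - -3}{7} = \left(X + 3\right) \frac{1}{7} = \left(3 + X\right) \frac{1}{7} = \frac{3}{7} + \frac{X}{7}$)
$k + H{\left(12 \right)} f{\left(-4,0 \right)} = 20 + \left(\frac{3}{7} + \frac{1}{7} \cdot 12\right) \left(-11\right) = 20 + \left(\frac{3}{7} + \frac{12}{7}\right) \left(-11\right) = 20 + \frac{15}{7} \left(-11\right) = 20 - \frac{165}{7} = - \frac{25}{7}$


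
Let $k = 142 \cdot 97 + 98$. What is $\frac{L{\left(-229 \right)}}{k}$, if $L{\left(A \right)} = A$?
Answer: $- \frac{229}{13872} \approx -0.016508$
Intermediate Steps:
$k = 13872$ ($k = 13774 + 98 = 13872$)
$\frac{L{\left(-229 \right)}}{k} = - \frac{229}{13872}$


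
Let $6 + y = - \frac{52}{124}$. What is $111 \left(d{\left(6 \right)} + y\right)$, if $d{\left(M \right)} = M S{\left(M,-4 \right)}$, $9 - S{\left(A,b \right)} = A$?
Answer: $\frac{39849}{31} \approx 1285.5$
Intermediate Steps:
$S{\left(A,b \right)} = 9 - A$
$y = - \frac{199}{31}$ ($y = -6 - \frac{52}{124} = -6 - \frac{13}{31} = - \frac{199}{31} \approx -6.4194$)
$d{\left(M \right)} = M \left(9 - M\right)$
$111 \left(d{\left(6 \right)} + y\right) = 111 \left(6 \left(9 - 6\right) - \frac{199}{31}\right) = 111 \left(6 \cdot 3 - \frac{199}{31}\right) = 111 \left(18 - \frac{199}{31}\right) = 111 \cdot \frac{359}{31} = \frac{39849}{31}$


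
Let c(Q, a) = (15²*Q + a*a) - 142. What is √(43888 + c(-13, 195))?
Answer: √78846 ≈ 280.80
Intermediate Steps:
c(Q, a) = -142 + a² + 225*Q (c(Q, a) = (225*Q + a²) - 142 = (a² + 225*Q) - 142 = -142 + a² + 225*Q)
√(43888 + c(-13, 195)) = √(43888 + (-142 + 195² + 225*(-13))) = √(43888 + (-142 + 38025 - 2925)) = √(43888 + 34958) = √78846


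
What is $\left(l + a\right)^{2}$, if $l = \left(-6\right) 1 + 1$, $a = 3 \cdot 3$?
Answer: $16$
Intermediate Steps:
$a = 9$
$l = -5$ ($l = -6 + 1 = -5$)
$\left(l + a\right)^{2} = \left(-5 + 9\right)^{2} = 4^{2} = 16$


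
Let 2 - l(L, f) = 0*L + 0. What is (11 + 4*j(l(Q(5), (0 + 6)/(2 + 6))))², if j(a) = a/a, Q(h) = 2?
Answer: 225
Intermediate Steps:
l(L, f) = 2 (l(L, f) = 2 - (0*L + 0) = 2 - (0 + 0) = 2 - 1*0 = 2 + 0 = 2)
j(a) = 1
(11 + 4*j(l(Q(5), (0 + 6)/(2 + 6))))² = (11 + 4*1)² = (11 + 4)² = 15² = 225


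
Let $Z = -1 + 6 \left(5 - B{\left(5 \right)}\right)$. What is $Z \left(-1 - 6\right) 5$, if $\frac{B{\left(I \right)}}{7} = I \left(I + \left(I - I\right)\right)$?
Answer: $35735$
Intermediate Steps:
$B{\left(I \right)} = 7 I^{2}$ ($B{\left(I \right)} = 7 I \left(I + \left(I - I\right)\right) = 7 I \left(I + 0\right) = 7 I I = 7 I^{2}$)
$Z = -1021$ ($Z = -1 + 6 \left(5 - 7 \cdot 5^{2}\right) = -1 + 6 \left(5 - 7 \cdot 25\right) = -1 + 6 \left(5 - 175\right) = -1 + 6 \left(-170\right) = -1 - 1020 = -1021$)
$Z \left(-1 - 6\right) 5 = - 1021 \left(-1 - 6\right) 5 = - 1021 \left(\left(-7\right) 5\right) = \left(-1021\right) \left(-35\right) = 35735$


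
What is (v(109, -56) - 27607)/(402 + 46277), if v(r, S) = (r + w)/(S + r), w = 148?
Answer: -1462914/2473987 ≈ -0.59132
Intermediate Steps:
v(r, S) = (148 + r)/(S + r) (v(r, S) = (r + 148)/(S + r) = (148 + r)/(S + r))
(v(109, -56) - 27607)/(402 + 46277) = ((148 + 109)/(-56 + 109) - 27607)/(402 + 46277) = (257/53 - 27607)/46679 = ((1/53)*257 - 27607)*(1/46679) = (257/53 - 27607)*(1/46679) = -1462914/53*1/46679 = -1462914/2473987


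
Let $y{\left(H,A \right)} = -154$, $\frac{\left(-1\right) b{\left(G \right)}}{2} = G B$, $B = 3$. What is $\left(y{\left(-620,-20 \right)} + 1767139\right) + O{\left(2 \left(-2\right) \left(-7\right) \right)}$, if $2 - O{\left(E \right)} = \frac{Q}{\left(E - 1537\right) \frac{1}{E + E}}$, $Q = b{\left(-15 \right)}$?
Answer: $\frac{888796141}{503} \approx 1.767 \cdot 10^{6}$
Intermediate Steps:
$b{\left(G \right)} = - 6 G$ ($b{\left(G \right)} = - 2 G 3 = - 2 \cdot 3 G = - 6 G$)
$Q = 90$ ($Q = \left(-6\right) \left(-15\right) = 90$)
$O{\left(E \right)} = 2 - \frac{180 E}{-1537 + E}$ ($O{\left(E \right)} = 2 - \frac{90}{\left(E - 1537\right) \frac{1}{E + E}} = 2 - \frac{90}{\left(-1537 + E\right) \frac{1}{2 E}} = 2 - \frac{90}{\frac{1}{2} \frac{1}{E} \left(-1537 + E\right)} = 2 - 90 \frac{2 E}{-1537 + E} = 2 - \frac{180 E}{-1537 + E}$)
$\left(y{\left(-620,-20 \right)} + 1767139\right) + O{\left(2 \left(-2\right) \left(-7\right) \right)} = \left(-154 + 1767139\right) + \frac{2 \left(-1537 - 89 \cdot 2 \left(-2\right) \left(-7\right)\right)}{-1537 + 2 \left(-2\right) \left(-7\right)} = 1766985 + \frac{2 \left(-1537 - 89 \left(\left(-4\right) \left(-7\right)\right)\right)}{-1537 - -28} = 1766985 + \frac{2 \left(-1537 - 2492\right)}{-1537 + 28} = 1766985 + \frac{2 \left(-1537 - 2492\right)}{-1509} = 1766985 + 2 \left(- \frac{1}{1509}\right) \left(-4029\right) = 1766985 + \frac{2686}{503} = \frac{888796141}{503}$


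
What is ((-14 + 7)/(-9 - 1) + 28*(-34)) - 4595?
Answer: -55463/10 ≈ -5546.3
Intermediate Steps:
((-14 + 7)/(-9 - 1) + 28*(-34)) - 4595 = (-7/(-10) - 952) - 4595 = (-7*(-⅒) - 952) - 4595 = (7/10 - 952) - 4595 = -9513/10 - 4595 = -55463/10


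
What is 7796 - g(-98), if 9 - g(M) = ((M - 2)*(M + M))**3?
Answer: 7529536007787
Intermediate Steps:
g(M) = 9 - 8*M**3*(-2 + M)**3 (g(M) = 9 - ((M - 2)*(M + M))**3 = 9 - ((-2 + M)*(2*M))**3 = 9 - (2*M*(-2 + M))**3 = 9 - 8*M**3*(-2 + M)**3)
7796 - g(-98) = 7796 - (9 - 8*(-98)**3*(-2 - 98)**3) = 7796 - (9 - 8*(-941192)*(-100)**3) = 7796 - (9 - 8*(-941192)*(-1000000)) = 7796 - (9 - 7529536000000) = 7796 - 1*(-7529535999991) = 7796 + 7529535999991 = 7529536007787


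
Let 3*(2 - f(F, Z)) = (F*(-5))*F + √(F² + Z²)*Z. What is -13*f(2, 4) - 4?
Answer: -350/3 + 104*√5/3 ≈ -39.150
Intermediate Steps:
f(F, Z) = 2 + 5*F²/3 - Z*√(F² + Z²)/3 (f(F, Z) = 2 - ((F*(-5))*F + √(F² + Z²)*Z)/3 = 2 - ((-5*F)*F + Z*√(F² + Z²))/3 = 2 - (-5*F² + Z*√(F² + Z²))/3 = 2 + (5*F²/3 - Z*√(F² + Z²)/3) = 2 + 5*F²/3 - Z*√(F² + Z²)/3)
-13*f(2, 4) - 4 = -13*(2 + (5/3)*2² - ⅓*4*√(2² + 4²)) - 4 = -13*(2 + (5/3)*4 - ⅓*4*√(4 + 16)) - 4 = -13*(2 + 20/3 - ⅓*4*√20) - 4 = -13*(2 + 20/3 - ⅓*4*2*√5) - 4 = -13*(2 + 20/3 - 8*√5/3) - 4 = -13*(26/3 - 8*√5/3) - 4 = (-338/3 + 104*√5/3) - 4 = -350/3 + 104*√5/3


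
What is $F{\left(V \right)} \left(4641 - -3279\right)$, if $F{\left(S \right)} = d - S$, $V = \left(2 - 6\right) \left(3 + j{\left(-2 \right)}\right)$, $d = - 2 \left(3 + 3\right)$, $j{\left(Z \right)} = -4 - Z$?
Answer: $-63360$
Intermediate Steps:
$d = -12$ ($d = \left(-2\right) 6 = -12$)
$V = -4$ ($V = \left(2 - 6\right) \left(3 - 2\right) = - 4 \left(3 + \left(-4 + 2\right)\right) = - 4 \left(3 - 2\right) = \left(-4\right) 1 = -4$)
$F{\left(S \right)} = -12 - S$
$F{\left(V \right)} \left(4641 - -3279\right) = \left(-12 - -4\right) \left(4641 - -3279\right) = \left(-12 + 4\right) \left(4641 + 3279\right) = \left(-8\right) 7920 = -63360$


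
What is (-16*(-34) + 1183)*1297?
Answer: 2239919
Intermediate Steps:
(-16*(-34) + 1183)*1297 = (544 + 1183)*1297 = 1727*1297 = 2239919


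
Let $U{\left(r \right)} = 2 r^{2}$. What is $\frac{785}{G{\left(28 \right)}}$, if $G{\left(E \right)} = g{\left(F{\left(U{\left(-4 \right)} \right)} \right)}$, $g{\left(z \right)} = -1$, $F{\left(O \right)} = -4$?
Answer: $-785$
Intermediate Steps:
$G{\left(E \right)} = -1$
$\frac{785}{G{\left(28 \right)}} = \frac{785}{-1} = 785 \left(-1\right) = -785$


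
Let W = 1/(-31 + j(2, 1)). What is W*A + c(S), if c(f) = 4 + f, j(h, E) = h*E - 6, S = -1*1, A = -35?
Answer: 4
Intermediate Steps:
S = -1
j(h, E) = -6 + E*h (j(h, E) = E*h - 6 = -6 + E*h)
W = -1/35 (W = 1/(-31 + (-6 + 1*2)) = 1/(-31 + (-6 + 2)) = 1/(-31 - 4) = 1/(-35) = -1/35 ≈ -0.028571)
W*A + c(S) = -1/35*(-35) + (4 - 1) = 1 + 3 = 4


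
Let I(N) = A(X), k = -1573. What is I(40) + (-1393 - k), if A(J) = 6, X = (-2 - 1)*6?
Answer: 186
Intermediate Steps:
X = -18 (X = -3*6 = -18)
I(N) = 6
I(40) + (-1393 - k) = 6 + (-1393 - 1*(-1573)) = 6 + (-1393 + 1573) = 6 + 180 = 186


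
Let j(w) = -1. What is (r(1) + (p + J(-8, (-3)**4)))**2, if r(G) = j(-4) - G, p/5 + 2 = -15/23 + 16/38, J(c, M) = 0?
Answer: 33051001/190969 ≈ 173.07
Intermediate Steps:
p = -4875/437 (p = -10 + 5*(-15/23 + 16/38) = -10 + 5*(-15*1/23 + 16*(1/38)) = -10 + 5*(-15/23 + 8/19) = -10 + 5*(-101/437) = -10 - 505/437 = -4875/437 ≈ -11.156)
r(G) = -1 - G
(r(1) + (p + J(-8, (-3)**4)))**2 = ((-1 - 1*1) + (-4875/437 + 0))**2 = ((-1 - 1) - 4875/437)**2 = (-2 - 4875/437)**2 = (-5749/437)**2 = 33051001/190969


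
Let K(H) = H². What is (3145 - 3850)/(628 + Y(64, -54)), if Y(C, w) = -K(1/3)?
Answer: -6345/5651 ≈ -1.1228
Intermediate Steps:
Y(C, w) = -⅑ (Y(C, w) = -(1/3)² = -(⅓)² = -1*⅑ = -⅑)
(3145 - 3850)/(628 + Y(64, -54)) = (3145 - 3850)/(628 - ⅑) = -705/5651/9 = -705*9/5651 = -6345/5651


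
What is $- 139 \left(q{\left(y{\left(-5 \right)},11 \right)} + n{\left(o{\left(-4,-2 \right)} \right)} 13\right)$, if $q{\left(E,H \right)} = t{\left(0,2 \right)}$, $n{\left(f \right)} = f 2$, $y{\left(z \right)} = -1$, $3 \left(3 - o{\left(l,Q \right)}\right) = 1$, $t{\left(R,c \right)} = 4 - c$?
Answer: $- \frac{29746}{3} \approx -9915.3$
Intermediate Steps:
$o{\left(l,Q \right)} = \frac{8}{3}$ ($o{\left(l,Q \right)} = 3 - \frac{1}{3} = \frac{8}{3}$)
$n{\left(f \right)} = 2 f$
$q{\left(E,H \right)} = 2$ ($q{\left(E,H \right)} = 4 - 2 = 2$)
$- 139 \left(q{\left(y{\left(-5 \right)},11 \right)} + n{\left(o{\left(-4,-2 \right)} \right)} 13\right) = - 139 \left(2 + 2 \cdot \frac{8}{3} \cdot 13\right) = - 139 \left(2 + \frac{16}{3} \cdot 13\right) = - 139 \left(2 + \frac{208}{3}\right) = \left(-139\right) \frac{214}{3} = - \frac{29746}{3}$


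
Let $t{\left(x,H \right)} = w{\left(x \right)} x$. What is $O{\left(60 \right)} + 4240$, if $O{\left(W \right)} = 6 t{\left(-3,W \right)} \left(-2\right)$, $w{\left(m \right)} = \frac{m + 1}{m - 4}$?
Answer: $\frac{29752}{7} \approx 4250.3$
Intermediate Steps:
$w{\left(m \right)} = \frac{1 + m}{-4 + m}$
$t{\left(x,H \right)} = \frac{x \left(1 + x\right)}{-4 + x}$ ($t{\left(x,H \right)} = \frac{1 + x}{-4 + x} x = \frac{x \left(1 + x\right)}{-4 + x}$)
$O{\left(W \right)} = \frac{72}{7}$ ($O{\left(W \right)} = 6 \left(- \frac{3 \left(1 - 3\right)}{-4 - 3}\right) \left(-2\right) = 6 \left(\left(-3\right) \frac{1}{-7} \left(-2\right)\right) \left(-2\right) = 6 \left(\left(-3\right) \left(- \frac{1}{7}\right) \left(-2\right)\right) \left(-2\right) = 6 \left(- \frac{6}{7}\right) \left(-2\right) = \left(- \frac{36}{7}\right) \left(-2\right) = \frac{72}{7}$)
$O{\left(60 \right)} + 4240 = \frac{72}{7} + 4240 = \frac{29752}{7}$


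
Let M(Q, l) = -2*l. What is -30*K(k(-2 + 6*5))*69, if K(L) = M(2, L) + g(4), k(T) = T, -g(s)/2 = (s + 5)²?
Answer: 451260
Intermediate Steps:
g(s) = -2*(5 + s)² (g(s) = -2*(s + 5)² = -2*(5 + s)²)
K(L) = -162 - 2*L (K(L) = -2*L - 2*(5 + 4)² = -2*L - 2*9² = -2*L - 2*81 = -2*L - 162 = -162 - 2*L)
-30*K(k(-2 + 6*5))*69 = -30*(-162 - 2*(-2 + 6*5))*69 = -30*(-162 - 2*(-2 + 30))*69 = -30*(-162 - 2*28)*69 = -30*(-162 - 56)*69 = -30*(-218)*69 = 6540*69 = 451260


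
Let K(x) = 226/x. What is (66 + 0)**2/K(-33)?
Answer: -71874/113 ≈ -636.05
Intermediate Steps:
(66 + 0)**2/K(-33) = (66 + 0)**2/((226/(-33))) = 66**2/((226*(-1/33))) = 4356/(-226/33) = 4356*(-33/226) = -71874/113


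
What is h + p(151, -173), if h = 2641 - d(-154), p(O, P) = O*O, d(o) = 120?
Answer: 25322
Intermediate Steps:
p(O, P) = O**2
h = 2521 (h = 2641 - 1*120 = 2641 - 120 = 2521)
h + p(151, -173) = 2521 + 151**2 = 2521 + 22801 = 25322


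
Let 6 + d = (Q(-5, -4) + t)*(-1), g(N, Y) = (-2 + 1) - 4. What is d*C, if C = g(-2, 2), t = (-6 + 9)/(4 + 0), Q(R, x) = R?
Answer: 35/4 ≈ 8.7500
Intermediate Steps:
g(N, Y) = -5 (g(N, Y) = -1 - 4 = -5)
t = ¾ (t = 3/4 = 3*(¼) = ¾ ≈ 0.75000)
C = -5
d = -7/4 (d = -6 + (-5 + ¾)*(-1) = -6 - 17/4*(-1) = -6 + 17/4 = -7/4 ≈ -1.7500)
d*C = -7/4*(-5) = 35/4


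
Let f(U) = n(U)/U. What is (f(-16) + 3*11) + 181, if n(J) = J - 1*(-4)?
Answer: 859/4 ≈ 214.75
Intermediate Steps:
n(J) = 4 + J (n(J) = J + 4 = 4 + J)
f(U) = (4 + U)/U
(f(-16) + 3*11) + 181 = ((4 - 16)/(-16) + 3*11) + 181 = (-1/16*(-12) + 33) + 181 = (¾ + 33) + 181 = 135/4 + 181 = 859/4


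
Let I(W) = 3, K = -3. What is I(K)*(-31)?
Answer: -93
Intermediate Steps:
I(K)*(-31) = 3*(-31) = -93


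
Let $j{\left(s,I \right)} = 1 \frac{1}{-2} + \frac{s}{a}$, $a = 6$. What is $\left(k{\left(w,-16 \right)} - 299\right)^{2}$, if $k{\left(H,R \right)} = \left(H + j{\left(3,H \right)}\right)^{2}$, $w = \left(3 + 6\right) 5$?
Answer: $2979076$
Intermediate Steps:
$j{\left(s,I \right)} = - \frac{1}{2} + \frac{s}{6}$ ($j{\left(s,I \right)} = 1 \frac{1}{-2} + \frac{s}{6} = 1 \left(- \frac{1}{2}\right) + s \frac{1}{6} = - \frac{1}{2} + \frac{s}{6}$)
$w = 45$ ($w = 9 \cdot 5 = 45$)
$k{\left(H,R \right)} = H^{2}$ ($k{\left(H,R \right)} = \left(H + \left(- \frac{1}{2} + \frac{1}{6} \cdot 3\right)\right)^{2} = \left(H + \left(- \frac{1}{2} + \frac{1}{2}\right)\right)^{2} = \left(H + 0\right)^{2} = H^{2}$)
$\left(k{\left(w,-16 \right)} - 299\right)^{2} = \left(45^{2} - 299\right)^{2} = \left(2025 - 299\right)^{2} = 1726^{2} = 2979076$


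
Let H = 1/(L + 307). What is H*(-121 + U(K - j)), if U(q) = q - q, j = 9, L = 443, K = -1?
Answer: -121/750 ≈ -0.16133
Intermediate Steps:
U(q) = 0
H = 1/750 (H = 1/(443 + 307) = 1/750 ≈ 0.0013333)
H*(-121 + U(K - j)) = (-121 + 0)/750 = (1/750)*(-121) = -121/750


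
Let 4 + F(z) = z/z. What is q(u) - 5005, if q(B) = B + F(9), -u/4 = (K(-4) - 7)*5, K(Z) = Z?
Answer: -4788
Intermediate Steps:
F(z) = -3 (F(z) = -4 + z/z = -4 + 1 = -3)
u = 220 (u = -4*(-4 - 7)*5 = -(-44)*5 = -4*(-55) = 220)
q(B) = -3 + B (q(B) = B - 3 = -3 + B)
q(u) - 5005 = (-3 + 220) - 5005 = 217 - 5005 = -4788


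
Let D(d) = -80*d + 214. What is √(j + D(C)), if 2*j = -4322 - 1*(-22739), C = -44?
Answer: √51770/2 ≈ 113.77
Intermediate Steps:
D(d) = 214 - 80*d
j = 18417/2 (j = (-4322 - 1*(-22739))/2 = (-4322 + 22739)/2 = (½)*18417 = 18417/2 ≈ 9208.5)
√(j + D(C)) = √(18417/2 + (214 - 80*(-44))) = √(18417/2 + (214 + 3520)) = √(18417/2 + 3734) = √(25885/2) = √51770/2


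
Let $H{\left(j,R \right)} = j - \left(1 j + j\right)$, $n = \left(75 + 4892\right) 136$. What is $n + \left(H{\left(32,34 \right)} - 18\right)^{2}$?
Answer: $678012$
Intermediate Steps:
$n = 675512$ ($n = 4967 \cdot 136 = 675512$)
$H{\left(j,R \right)} = - j$ ($H{\left(j,R \right)} = j - \left(j + j\right) = j - 2 j = - j$)
$n + \left(H{\left(32,34 \right)} - 18\right)^{2} = 675512 + \left(\left(-1\right) 32 - 18\right)^{2} = 675512 + \left(-32 - 18\right)^{2} = 675512 + \left(-50\right)^{2} = 675512 + 2500 = 678012$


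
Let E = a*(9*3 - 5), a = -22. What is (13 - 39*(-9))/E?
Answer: -91/121 ≈ -0.75207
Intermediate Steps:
E = -484 (E = -22*(9*3 - 5) = -22*(27 - 5) = -22*22 = -484)
(13 - 39*(-9))/E = (13 - 39*(-9))/(-484) = (13 + 351)*(-1/484) = 364*(-1/484) = -91/121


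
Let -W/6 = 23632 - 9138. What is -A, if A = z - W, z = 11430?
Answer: -98394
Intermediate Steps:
W = -86964 (W = -6*(23632 - 9138) = -6*14494 = -86964)
A = 98394 (A = 11430 - 1*(-86964) = 11430 + 86964 = 98394)
-A = -1*98394 = -98394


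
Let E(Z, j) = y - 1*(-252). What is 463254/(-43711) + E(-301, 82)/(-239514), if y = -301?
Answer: -110953676717/10469396454 ≈ -10.598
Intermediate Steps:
E(Z, j) = -49 (E(Z, j) = -301 - 1*(-252) = -301 + 252 = -49)
463254/(-43711) + E(-301, 82)/(-239514) = 463254/(-43711) - 49/(-239514) = 463254*(-1/43711) - 49*(-1/239514) = -463254/43711 + 49/239514 = -110953676717/10469396454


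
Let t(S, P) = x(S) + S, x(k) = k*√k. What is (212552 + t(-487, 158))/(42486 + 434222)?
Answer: 212065/476708 - 487*I*√487/476708 ≈ 0.44485 - 0.022545*I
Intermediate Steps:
x(k) = k^(3/2)
t(S, P) = S + S^(3/2) (t(S, P) = S^(3/2) + S = S + S^(3/2))
(212552 + t(-487, 158))/(42486 + 434222) = (212552 + (-487 + (-487)^(3/2)))/(42486 + 434222) = (212552 + (-487 - 487*I*√487))/476708 = (212065 - 487*I*√487)*(1/476708) = 212065/476708 - 487*I*√487/476708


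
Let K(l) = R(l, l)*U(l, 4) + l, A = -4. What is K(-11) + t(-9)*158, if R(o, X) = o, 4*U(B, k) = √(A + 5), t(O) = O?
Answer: -5743/4 ≈ -1435.8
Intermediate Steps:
U(B, k) = ¼ (U(B, k) = √(-4 + 5)/4 = √1/4 = (¼)*1 = ¼)
K(l) = 5*l/4 (K(l) = l*(¼) + l = l/4 + l = 5*l/4)
K(-11) + t(-9)*158 = (5/4)*(-11) - 9*158 = -55/4 - 1422 = -5743/4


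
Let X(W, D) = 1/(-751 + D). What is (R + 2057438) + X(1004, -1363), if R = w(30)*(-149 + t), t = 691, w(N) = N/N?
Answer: 4350569719/2114 ≈ 2.0580e+6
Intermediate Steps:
w(N) = 1
R = 542 (R = 1*(-149 + 691) = 1*542 = 542)
(R + 2057438) + X(1004, -1363) = (542 + 2057438) + 1/(-751 - 1363) = 2057980 + 1/(-2114) = 2057980 - 1/2114 = 4350569719/2114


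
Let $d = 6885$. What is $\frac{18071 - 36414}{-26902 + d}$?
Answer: $\frac{18343}{20017} \approx 0.91637$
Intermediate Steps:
$\frac{18071 - 36414}{-26902 + d} = \frac{18071 - 36414}{-26902 + 6885} = - \frac{18343}{-20017} = \left(-18343\right) \left(- \frac{1}{20017}\right) = \frac{18343}{20017}$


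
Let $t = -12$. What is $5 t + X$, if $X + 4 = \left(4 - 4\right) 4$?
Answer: $-64$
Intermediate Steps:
$X = -4$ ($X = -4 + \left(4 - 4\right) 4 = -4 + 0 \cdot 4 = -4 + 0 = -4$)
$5 t + X = 5 \left(-12\right) - 4 = -60 - 4 = -64$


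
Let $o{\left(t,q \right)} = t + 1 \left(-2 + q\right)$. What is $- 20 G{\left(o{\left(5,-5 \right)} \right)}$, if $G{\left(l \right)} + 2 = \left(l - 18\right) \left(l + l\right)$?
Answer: $-1560$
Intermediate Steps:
$o{\left(t,q \right)} = -2 + q + t$ ($o{\left(t,q \right)} = t + \left(-2 + q\right) = -2 + q + t$)
$G{\left(l \right)} = -2 + 2 l \left(-18 + l\right)$ ($G{\left(l \right)} = -2 + \left(l - 18\right) \left(l + l\right) = -2 + \left(-18 + l\right) 2 l = -2 + 2 l \left(-18 + l\right)$)
$- 20 G{\left(o{\left(5,-5 \right)} \right)} = - 20 \left(-2 - 36 \left(-2 - 5 + 5\right) + 2 \left(-2 - 5 + 5\right)^{2}\right) = - 20 \left(-2 - -72 + 2 \left(-2\right)^{2}\right) = - 20 \left(-2 + 72 + 2 \cdot 4\right) = - 20 \left(-2 + 72 + 8\right) = \left(-20\right) 78 = -1560$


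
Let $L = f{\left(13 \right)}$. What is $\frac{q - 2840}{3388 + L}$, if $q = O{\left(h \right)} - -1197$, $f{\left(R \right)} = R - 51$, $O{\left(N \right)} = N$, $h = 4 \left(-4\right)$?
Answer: $- \frac{1659}{3350} \approx -0.49522$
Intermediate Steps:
$h = -16$
$f{\left(R \right)} = -51 + R$
$L = -38$ ($L = -51 + 13 = -38$)
$q = 1181$ ($q = -16 - -1197 = -16 + 1197 = 1181$)
$\frac{q - 2840}{3388 + L} = \frac{1181 - 2840}{3388 - 38} = - \frac{1659}{3350}$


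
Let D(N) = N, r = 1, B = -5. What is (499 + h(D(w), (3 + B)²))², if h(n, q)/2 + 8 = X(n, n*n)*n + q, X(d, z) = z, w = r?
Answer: 243049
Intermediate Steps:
w = 1
h(n, q) = -16 + 2*q + 2*n³ (h(n, q) = -16 + 2*((n*n)*n + q) = -16 + 2*(n²*n + q) = -16 + 2*(n³ + q) = -16 + 2*(q + n³) = -16 + (2*q + 2*n³) = -16 + 2*q + 2*n³)
(499 + h(D(w), (3 + B)²))² = (499 + (-16 + 2*(3 - 5)² + 2*1³))² = (499 + (-16 + 2*(-2)² + 2*1))² = (499 + (-16 + 2*4 + 2))² = (499 + (-16 + 8 + 2))² = (499 - 6)² = 493² = 243049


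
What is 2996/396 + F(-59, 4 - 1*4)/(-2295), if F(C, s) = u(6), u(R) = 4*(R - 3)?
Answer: 7069/935 ≈ 7.5604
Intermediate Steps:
u(R) = -12 + 4*R (u(R) = 4*(-3 + R) = -12 + 4*R)
F(C, s) = 12 (F(C, s) = -12 + 4*6 = -12 + 24 = 12)
2996/396 + F(-59, 4 - 1*4)/(-2295) = 2996/396 + 12/(-2295) = 2996*(1/396) + 12*(-1/2295) = 749/99 - 4/765 = 7069/935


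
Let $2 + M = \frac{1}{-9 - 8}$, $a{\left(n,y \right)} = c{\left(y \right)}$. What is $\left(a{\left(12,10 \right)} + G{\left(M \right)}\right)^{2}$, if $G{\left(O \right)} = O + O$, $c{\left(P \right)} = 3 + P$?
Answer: $\frac{22801}{289} \approx 78.896$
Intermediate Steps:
$a{\left(n,y \right)} = 3 + y$
$M = - \frac{35}{17}$ ($M = -2 + \frac{1}{-9 - 8} = -2 + \frac{1}{-17} = -2 - \frac{1}{17} = - \frac{35}{17} \approx -2.0588$)
$G{\left(O \right)} = 2 O$
$\left(a{\left(12,10 \right)} + G{\left(M \right)}\right)^{2} = \left(\left(3 + 10\right) + 2 \left(- \frac{35}{17}\right)\right)^{2} = \left(13 - \frac{70}{17}\right)^{2} = \left(\frac{151}{17}\right)^{2} = \frac{22801}{289}$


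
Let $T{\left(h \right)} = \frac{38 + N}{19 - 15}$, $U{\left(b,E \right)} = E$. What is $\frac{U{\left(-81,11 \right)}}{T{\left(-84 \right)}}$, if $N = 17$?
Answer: $\frac{4}{5} \approx 0.8$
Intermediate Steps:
$T{\left(h \right)} = \frac{55}{4}$ ($T{\left(h \right)} = \frac{38 + 17}{19 - 15} = \frac{55}{4}$)
$\frac{U{\left(-81,11 \right)}}{T{\left(-84 \right)}} = \frac{11}{\frac{55}{4}} = 11 \cdot \frac{4}{55} = \frac{4}{5}$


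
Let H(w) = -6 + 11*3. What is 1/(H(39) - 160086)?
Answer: -1/160059 ≈ -6.2477e-6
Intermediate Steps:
H(w) = 27 (H(w) = -6 + 33 = 27)
1/(H(39) - 160086) = 1/(27 - 160086) = 1/(-160059) = -1/160059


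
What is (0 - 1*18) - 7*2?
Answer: -32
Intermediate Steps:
(0 - 1*18) - 7*2 = (0 - 18) - 14 = -18 - 14 = -32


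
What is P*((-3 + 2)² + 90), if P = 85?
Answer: 7735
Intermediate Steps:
P*((-3 + 2)² + 90) = 85*((-3 + 2)² + 90) = 85*((-1)² + 90) = 85*(1 + 90) = 85*91 = 7735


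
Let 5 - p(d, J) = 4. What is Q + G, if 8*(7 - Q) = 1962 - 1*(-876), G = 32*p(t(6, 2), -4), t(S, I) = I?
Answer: -1263/4 ≈ -315.75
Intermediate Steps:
p(d, J) = 1 (p(d, J) = 5 - 1*4 = 5 - 4 = 1)
G = 32 (G = 32*1 = 32)
Q = -1391/4 (Q = 7 - (1962 - 1*(-876))/8 = 7 - (1962 + 876)/8 = 7 - ⅛*2838 = 7 - 1419/4 = -1391/4 ≈ -347.75)
Q + G = -1391/4 + 32 = -1263/4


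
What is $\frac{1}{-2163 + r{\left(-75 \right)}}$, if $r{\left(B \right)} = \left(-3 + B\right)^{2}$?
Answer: $\frac{1}{3921} \approx 0.00025504$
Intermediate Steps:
$\frac{1}{-2163 + r{\left(-75 \right)}} = \frac{1}{-2163 + \left(-3 - 75\right)^{2}} = \frac{1}{-2163 + \left(-78\right)^{2}} = \frac{1}{-2163 + 6084} = \frac{1}{3921}$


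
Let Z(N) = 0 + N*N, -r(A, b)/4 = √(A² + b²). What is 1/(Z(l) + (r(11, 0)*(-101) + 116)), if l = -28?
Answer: 1/5344 ≈ 0.00018713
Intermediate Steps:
r(A, b) = -4*√(A² + b²)
Z(N) = N² (Z(N) = 0 + N² = N²)
1/(Z(l) + (r(11, 0)*(-101) + 116)) = 1/((-28)² + (-4*√(11² + 0²)*(-101) + 116)) = 1/(784 + (-4*√(121 + 0)*(-101) + 116)) = 1/(784 + (-4*√121*(-101) + 116)) = 1/(784 + (-4*11*(-101) + 116)) = 1/(784 + (-44*(-101) + 116)) = 1/(784 + (4444 + 116)) = 1/(784 + 4560) = 1/5344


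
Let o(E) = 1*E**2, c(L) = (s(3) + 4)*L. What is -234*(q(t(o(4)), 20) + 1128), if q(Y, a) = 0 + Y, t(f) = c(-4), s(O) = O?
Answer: -257400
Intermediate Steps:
c(L) = 7*L (c(L) = (3 + 4)*L = 7*L)
o(E) = E**2
t(f) = -28 (t(f) = 7*(-4) = -28)
q(Y, a) = Y
-234*(q(t(o(4)), 20) + 1128) = -234*(-28 + 1128) = -234*1100 = -257400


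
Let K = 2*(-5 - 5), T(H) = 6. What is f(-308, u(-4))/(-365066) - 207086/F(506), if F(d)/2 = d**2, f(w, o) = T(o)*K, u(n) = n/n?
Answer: -1716786569/4248638108 ≈ -0.40408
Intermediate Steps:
K = -20 (K = 2*(-10) = -20)
u(n) = 1
f(w, o) = -120 (f(w, o) = 6*(-20) = -120)
F(d) = 2*d**2
f(-308, u(-4))/(-365066) - 207086/F(506) = -120/(-365066) - 207086/(2*506**2) = -120*(-1/365066) - 207086/(2*256036) = 60/182533 - 207086/512072 = 60/182533 - 207086*1/512072 = 60/182533 - 9413/23276 = -1716786569/4248638108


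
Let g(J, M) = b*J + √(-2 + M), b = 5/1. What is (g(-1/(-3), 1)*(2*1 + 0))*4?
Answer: 40/3 + 8*I ≈ 13.333 + 8.0*I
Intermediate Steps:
b = 5 (b = 5*1 = 5)
g(J, M) = √(-2 + M) + 5*J (g(J, M) = 5*J + √(-2 + M) = √(-2 + M) + 5*J)
(g(-1/(-3), 1)*(2*1 + 0))*4 = ((√(-2 + 1) + 5*(-1/(-3)))*(2*1 + 0))*4 = ((√(-1) + 5*(-1*(-⅓)))*(2 + 0))*4 = ((I + 5*(⅓))*2)*4 = ((I + 5/3)*2)*4 = ((5/3 + I)*2)*4 = (10/3 + 2*I)*4 = 40/3 + 8*I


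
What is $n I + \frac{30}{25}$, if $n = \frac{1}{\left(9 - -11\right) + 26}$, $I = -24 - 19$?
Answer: $\frac{61}{230} \approx 0.26522$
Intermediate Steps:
$I = -43$
$n = \frac{1}{46}$ ($n = \frac{1}{\left(9 + 11\right) + 26} = \frac{1}{20 + 26} = \frac{1}{46} \approx 0.021739$)
$n I + \frac{30}{25} = \frac{1}{46} \left(-43\right) + \frac{30}{25} = - \frac{43}{46} + 30 \cdot \frac{1}{25} = - \frac{43}{46} + \frac{6}{5} = \frac{61}{230}$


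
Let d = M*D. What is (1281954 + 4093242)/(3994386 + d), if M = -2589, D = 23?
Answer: 1791732/1311613 ≈ 1.3661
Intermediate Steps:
d = -59547 (d = -2589*23 = -59547)
(1281954 + 4093242)/(3994386 + d) = (1281954 + 4093242)/(3994386 - 59547) = 5375196/3934839 = 5375196*(1/3934839) = 1791732/1311613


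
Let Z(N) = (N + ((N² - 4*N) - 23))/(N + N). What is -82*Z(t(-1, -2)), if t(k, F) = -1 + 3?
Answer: 1025/2 ≈ 512.50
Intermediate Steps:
t(k, F) = 2
Z(N) = (-23 + N² - 3*N)/(2*N) (Z(N) = (N + (-23 + N² - 4*N))/((2*N)) = (-23 + N² - 3*N)*(1/(2*N)) = (-23 + N² - 3*N)/(2*N))
-82*Z(t(-1, -2)) = -41*(-23 + 2*(-3 + 2))/2 = -41*(-23 + 2*(-1))/2 = -41*(-23 - 2)/2 = -41*(-25)/2 = -82*(-25/4) = 1025/2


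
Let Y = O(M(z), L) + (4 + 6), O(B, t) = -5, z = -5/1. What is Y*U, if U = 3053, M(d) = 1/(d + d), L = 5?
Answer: 15265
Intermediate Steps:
z = -5 (z = -5*1 = -5)
M(d) = 1/(2*d)
Y = 5 (Y = -5 + (4 + 6) = -5 + 10 = 5)
Y*U = 5*3053 = 15265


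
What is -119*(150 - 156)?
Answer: 714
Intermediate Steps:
-119*(150 - 156) = -119*(-6) = 714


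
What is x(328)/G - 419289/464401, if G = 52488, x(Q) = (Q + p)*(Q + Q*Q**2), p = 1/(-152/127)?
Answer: 101867739860079457/463134114072 ≈ 2.1995e+5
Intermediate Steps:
p = -127/152 (p = 1/(-152*1/127) = 1/(-152/127) = -127/152 ≈ -0.83553)
x(Q) = (-127/152 + Q)*(Q + Q**3) (x(Q) = (Q - 127/152)*(Q + Q*Q**2) = (-127/152 + Q)*(Q + Q**3))
x(328)/G - 419289/464401 = ((1/152)*328*(-127 - 127*328**2 + 152*328 + 152*328**3))/52488 - 419289/464401 = ((1/152)*328*(-127 - 127*107584 + 49856 + 152*35287552))*(1/52488) - 419289*1/464401 = ((1/152)*328*(-127 - 13663168 + 49856 + 5363707904))*(1/52488) - 419289/464401 = ((1/152)*328*5350094465)*(1/52488) - 419289/464401 = (219353873065/19)*(1/52488) - 419289/464401 = 219353873065/997272 - 419289/464401 = 101867739860079457/463134114072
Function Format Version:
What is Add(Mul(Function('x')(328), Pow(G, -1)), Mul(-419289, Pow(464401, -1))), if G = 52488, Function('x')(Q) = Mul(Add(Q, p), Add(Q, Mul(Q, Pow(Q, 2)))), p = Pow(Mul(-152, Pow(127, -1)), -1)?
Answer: Rational(101867739860079457, 463134114072) ≈ 2.1995e+5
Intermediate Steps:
p = Rational(-127, 152) (p = Pow(Mul(-152, Rational(1, 127)), -1) = Pow(Rational(-152, 127), -1) = Rational(-127, 152) ≈ -0.83553)
Function('x')(Q) = Mul(Add(Rational(-127, 152), Q), Add(Q, Pow(Q, 3))) (Function('x')(Q) = Mul(Add(Q, Rational(-127, 152)), Add(Q, Mul(Q, Pow(Q, 2)))) = Mul(Add(Rational(-127, 152), Q), Add(Q, Pow(Q, 3))))
Add(Mul(Function('x')(328), Pow(G, -1)), Mul(-419289, Pow(464401, -1))) = Add(Mul(Mul(Rational(1, 152), 328, Add(-127, Mul(-127, Pow(328, 2)), Mul(152, 328), Mul(152, Pow(328, 3)))), Pow(52488, -1)), Mul(-419289, Pow(464401, -1))) = Add(Mul(Mul(Rational(1, 152), 328, Add(-127, Mul(-127, 107584), 49856, Mul(152, 35287552))), Rational(1, 52488)), Mul(-419289, Rational(1, 464401))) = Add(Mul(Mul(Rational(1, 152), 328, Add(-127, -13663168, 49856, 5363707904)), Rational(1, 52488)), Rational(-419289, 464401)) = Add(Mul(Mul(Rational(1, 152), 328, 5350094465), Rational(1, 52488)), Rational(-419289, 464401)) = Add(Mul(Rational(219353873065, 19), Rational(1, 52488)), Rational(-419289, 464401)) = Add(Rational(219353873065, 997272), Rational(-419289, 464401)) = Rational(101867739860079457, 463134114072)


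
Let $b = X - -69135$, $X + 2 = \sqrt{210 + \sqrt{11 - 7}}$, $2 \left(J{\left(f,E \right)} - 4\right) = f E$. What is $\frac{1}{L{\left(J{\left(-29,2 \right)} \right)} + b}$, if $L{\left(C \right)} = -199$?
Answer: $\frac{34467}{2375948072} - \frac{\sqrt{53}}{2375948072} \approx 1.4504 \cdot 10^{-5}$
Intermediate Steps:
$J{\left(f,E \right)} = 4 + \frac{E f}{2}$ ($J{\left(f,E \right)} = 4 + \frac{f E}{2} = 4 + \frac{E f}{2}$)
$X = -2 + 2 \sqrt{53}$ ($X = -2 + \sqrt{210 + \sqrt{11 - 7}} = -2 + \sqrt{210 + \sqrt{4}} = -2 + \sqrt{210 + 2} = -2 + \sqrt{212} = -2 + 2 \sqrt{53} \approx 12.56$)
$b = 69133 + 2 \sqrt{53}$ ($b = \left(-2 + 2 \sqrt{53}\right) - -69135 = \left(-2 + 2 \sqrt{53}\right) + 69135 = 69133 + 2 \sqrt{53} \approx 69148.0$)
$\frac{1}{L{\left(J{\left(-29,2 \right)} \right)} + b} = \frac{1}{-199 + \left(69133 + 2 \sqrt{53}\right)} = \frac{1}{68934 + 2 \sqrt{53}}$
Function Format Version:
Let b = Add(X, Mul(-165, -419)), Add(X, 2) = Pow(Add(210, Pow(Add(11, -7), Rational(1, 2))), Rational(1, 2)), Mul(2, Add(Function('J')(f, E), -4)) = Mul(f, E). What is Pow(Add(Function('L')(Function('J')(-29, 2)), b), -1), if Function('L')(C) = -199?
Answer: Add(Rational(34467, 2375948072), Mul(Rational(-1, 2375948072), Pow(53, Rational(1, 2)))) ≈ 1.4504e-5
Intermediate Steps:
Function('J')(f, E) = Add(4, Mul(Rational(1, 2), E, f)) (Function('J')(f, E) = Add(4, Mul(Rational(1, 2), Mul(f, E))) = Add(4, Mul(Rational(1, 2), Mul(E, f))) = Add(4, Mul(Rational(1, 2), E, f)))
X = Add(-2, Mul(2, Pow(53, Rational(1, 2)))) (X = Add(-2, Pow(Add(210, Pow(Add(11, -7), Rational(1, 2))), Rational(1, 2))) = Add(-2, Pow(Add(210, Pow(4, Rational(1, 2))), Rational(1, 2))) = Add(-2, Pow(Add(210, 2), Rational(1, 2))) = Add(-2, Pow(212, Rational(1, 2))) = Add(-2, Mul(2, Pow(53, Rational(1, 2)))) ≈ 12.560)
b = Add(69133, Mul(2, Pow(53, Rational(1, 2)))) (b = Add(Add(-2, Mul(2, Pow(53, Rational(1, 2)))), Mul(-165, -419)) = Add(Add(-2, Mul(2, Pow(53, Rational(1, 2)))), 69135) = Add(69133, Mul(2, Pow(53, Rational(1, 2)))) ≈ 69148.)
Pow(Add(Function('L')(Function('J')(-29, 2)), b), -1) = Pow(Add(-199, Add(69133, Mul(2, Pow(53, Rational(1, 2))))), -1) = Pow(Add(68934, Mul(2, Pow(53, Rational(1, 2)))), -1)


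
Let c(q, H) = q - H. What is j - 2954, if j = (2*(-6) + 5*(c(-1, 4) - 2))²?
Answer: -745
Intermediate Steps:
j = 2209 (j = (2*(-6) + 5*((-1 - 1*4) - 2))² = (-12 + 5*((-1 - 4) - 2))² = (-12 + 5*(-5 - 2))² = (-12 + 5*(-7))² = (-12 - 35)² = (-47)² = 2209)
j - 2954 = 2209 - 2954 = -745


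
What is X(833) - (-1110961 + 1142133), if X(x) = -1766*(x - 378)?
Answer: -834702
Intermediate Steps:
X(x) = 667548 - 1766*x (X(x) = -1766*(-378 + x) = 667548 - 1766*x)
X(833) - (-1110961 + 1142133) = (667548 - 1766*833) - (-1110961 + 1142133) = (667548 - 1471078) - 1*31172 = -803530 - 31172 = -834702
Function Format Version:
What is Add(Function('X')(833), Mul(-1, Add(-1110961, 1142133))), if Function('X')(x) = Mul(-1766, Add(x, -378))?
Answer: -834702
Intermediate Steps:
Function('X')(x) = Add(667548, Mul(-1766, x)) (Function('X')(x) = Mul(-1766, Add(-378, x)) = Add(667548, Mul(-1766, x)))
Add(Function('X')(833), Mul(-1, Add(-1110961, 1142133))) = Add(Add(667548, Mul(-1766, 833)), Mul(-1, Add(-1110961, 1142133))) = Add(Add(667548, -1471078), Mul(-1, 31172)) = Add(-803530, -31172) = -834702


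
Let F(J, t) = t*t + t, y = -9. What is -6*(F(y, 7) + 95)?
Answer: -906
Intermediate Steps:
F(J, t) = t + t**2 (F(J, t) = t**2 + t = t + t**2)
-6*(F(y, 7) + 95) = -6*(7*(1 + 7) + 95) = -6*(7*8 + 95) = -6*(56 + 95) = -6*151 = -906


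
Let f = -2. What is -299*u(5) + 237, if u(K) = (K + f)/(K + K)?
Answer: 1473/10 ≈ 147.30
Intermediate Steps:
u(K) = (-2 + K)/(2*K) (u(K) = (K - 2)/(K + K) = (-2 + K)/((2*K)) = (-2 + K)*(1/(2*K)) = (-2 + K)/(2*K))
-299*u(5) + 237 = -299*(-2 + 5)/(2*5) + 237 = -299*3/(2*5) + 237 = -299*3/10 + 237 = -897/10 + 237 = 1473/10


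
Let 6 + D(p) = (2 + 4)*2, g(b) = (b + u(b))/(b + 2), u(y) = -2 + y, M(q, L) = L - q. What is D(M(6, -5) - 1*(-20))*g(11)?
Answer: 120/13 ≈ 9.2308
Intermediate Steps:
g(b) = (-2 + 2*b)/(2 + b) (g(b) = (b + (-2 + b))/(b + 2) = (-2 + 2*b)/(2 + b))
D(p) = 6 (D(p) = -6 + (2 + 4)*2 = -6 + 6*2 = -6 + 12 = 6)
D(M(6, -5) - 1*(-20))*g(11) = 6*(2*(-1 + 11)/(2 + 11)) = 6*(2*10/13) = 6*(2*(1/13)*10) = 6*(20/13) = 120/13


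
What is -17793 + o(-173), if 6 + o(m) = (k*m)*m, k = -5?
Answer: -167444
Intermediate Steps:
o(m) = -6 - 5*m**2 (o(m) = -6 + (-5*m)*m = -6 - 5*m**2)
-17793 + o(-173) = -17793 + (-6 - 5*(-173)**2) = -17793 + (-6 - 5*29929) = -17793 + (-6 - 149645) = -17793 - 149651 = -167444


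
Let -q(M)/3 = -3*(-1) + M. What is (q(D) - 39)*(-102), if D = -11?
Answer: 1530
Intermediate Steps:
q(M) = -9 - 3*M (q(M) = -3*(-3*(-1) + M) = -3*(3 + M) = -9 - 3*M)
(q(D) - 39)*(-102) = ((-9 - 3*(-11)) - 39)*(-102) = ((-9 + 33) - 39)*(-102) = (24 - 39)*(-102) = -15*(-102) = 1530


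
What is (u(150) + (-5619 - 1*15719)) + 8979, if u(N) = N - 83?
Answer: -12292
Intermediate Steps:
u(N) = -83 + N
(u(150) + (-5619 - 1*15719)) + 8979 = ((-83 + 150) + (-5619 - 1*15719)) + 8979 = (67 + (-5619 - 15719)) + 8979 = (67 - 21338) + 8979 = -21271 + 8979 = -12292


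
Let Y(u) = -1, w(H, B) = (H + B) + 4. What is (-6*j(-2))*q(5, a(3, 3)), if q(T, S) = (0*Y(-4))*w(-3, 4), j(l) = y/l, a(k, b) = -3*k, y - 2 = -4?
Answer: 0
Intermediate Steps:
y = -2 (y = 2 - 4 = -2)
w(H, B) = 4 + B + H (w(H, B) = (B + H) + 4 = 4 + B + H)
j(l) = -2/l
q(T, S) = 0 (q(T, S) = (0*(-1))*(4 + 4 - 3) = 0*5 = 0)
(-6*j(-2))*q(5, a(3, 3)) = -(-12)/(-2)*0 = -(-12)*(-1)/2*0 = -6*1*0 = -6*0 = 0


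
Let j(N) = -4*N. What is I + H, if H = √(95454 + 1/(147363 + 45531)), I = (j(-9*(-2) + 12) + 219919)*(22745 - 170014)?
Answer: -32369578931 + √3551661522850038/192894 ≈ -3.2370e+10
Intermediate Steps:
I = -32369578931 (I = (-4*(-9*(-2) + 12) + 219919)*(22745 - 170014) = (-4*(18 + 12) + 219919)*(-147269) = (-4*30 + 219919)*(-147269) = (-120 + 219919)*(-147269) = 219799*(-147269) = -32369578931)
H = √3551661522850038/192894 (H = √(95454 + 1/192894) = √(18412503877/192894) = √3551661522850038/192894 ≈ 308.96)
I + H = -32369578931 + √3551661522850038/192894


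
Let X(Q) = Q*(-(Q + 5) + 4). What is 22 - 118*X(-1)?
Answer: 22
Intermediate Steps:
X(Q) = Q*(-1 - Q) (X(Q) = Q*(-(5 + Q) + 4) = Q*((-5 - Q) + 4) = Q*(-1 - Q))
22 - 118*X(-1) = 22 - (-118)*(-1)*(1 - 1) = 22 - (-118)*(-1)*0 = 22 - 118*0 = 22 + 0 = 22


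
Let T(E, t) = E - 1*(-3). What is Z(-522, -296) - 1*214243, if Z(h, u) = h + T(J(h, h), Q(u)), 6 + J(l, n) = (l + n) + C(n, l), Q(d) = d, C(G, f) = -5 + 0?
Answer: -215817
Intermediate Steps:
C(G, f) = -5
J(l, n) = -11 + l + n (J(l, n) = -6 + ((l + n) - 5) = -6 + (-5 + l + n) = -11 + l + n)
T(E, t) = 3 + E (T(E, t) = E + 3 = 3 + E)
Z(h, u) = -8 + 3*h (Z(h, u) = h + (3 + (-11 + h + h)) = h + (3 + (-11 + 2*h)) = h + (-8 + 2*h) = -8 + 3*h)
Z(-522, -296) - 1*214243 = (-8 + 3*(-522)) - 1*214243 = (-8 - 1566) - 214243 = -1574 - 214243 = -215817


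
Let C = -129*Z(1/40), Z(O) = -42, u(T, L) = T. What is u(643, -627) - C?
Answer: -4775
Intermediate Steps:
C = 5418 (C = -129*(-42) = 5418)
u(643, -627) - C = 643 - 1*5418 = 643 - 5418 = -4775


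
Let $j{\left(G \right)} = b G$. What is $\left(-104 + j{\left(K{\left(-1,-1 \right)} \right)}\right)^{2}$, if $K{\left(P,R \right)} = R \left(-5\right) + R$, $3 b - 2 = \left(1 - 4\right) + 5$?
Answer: $\frac{87616}{9} \approx 9735.1$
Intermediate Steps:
$b = \frac{4}{3}$ ($b = \frac{2}{3} + \frac{\left(1 - 4\right) + 5}{3} = \frac{2}{3} + \frac{-3 + 5}{3} = \frac{2}{3} + \frac{1}{3} \cdot 2 = \frac{2}{3} + \frac{2}{3} = \frac{4}{3} \approx 1.3333$)
$K{\left(P,R \right)} = - 4 R$ ($K{\left(P,R \right)} = - 5 R + R = - 4 R$)
$j{\left(G \right)} = \frac{4 G}{3}$
$\left(-104 + j{\left(K{\left(-1,-1 \right)} \right)}\right)^{2} = \left(-104 + \frac{4 \left(\left(-4\right) \left(-1\right)\right)}{3}\right)^{2} = \left(-104 + \frac{4}{3} \cdot 4\right)^{2} = \left(-104 + \frac{16}{3}\right)^{2} = \left(- \frac{296}{3}\right)^{2} = \frac{87616}{9}$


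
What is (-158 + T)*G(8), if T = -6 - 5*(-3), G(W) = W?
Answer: -1192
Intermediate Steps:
T = 9 (T = -6 + 15 = 9)
(-158 + T)*G(8) = (-158 + 9)*8 = -149*8 = -1192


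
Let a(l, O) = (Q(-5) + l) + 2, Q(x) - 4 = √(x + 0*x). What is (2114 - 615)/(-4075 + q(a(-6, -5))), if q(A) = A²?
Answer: -1499/4080 ≈ -0.36740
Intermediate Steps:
Q(x) = 4 + √x (Q(x) = 4 + √(x + 0*x) = 4 + √(x + 0) = 4 + √x)
a(l, O) = 6 + l + I*√5 (a(l, O) = ((4 + √(-5)) + l) + 2 = ((4 + I*√5) + l) + 2 = (4 + l + I*√5) + 2 = 6 + l + I*√5)
(2114 - 615)/(-4075 + q(a(-6, -5))) = (2114 - 615)/(-4075 + (6 - 6 + I*√5)²) = 1499/(-4075 + (I*√5)²) = 1499/(-4075 - 5) = 1499/(-4080) = 1499*(-1/4080) = -1499/4080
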